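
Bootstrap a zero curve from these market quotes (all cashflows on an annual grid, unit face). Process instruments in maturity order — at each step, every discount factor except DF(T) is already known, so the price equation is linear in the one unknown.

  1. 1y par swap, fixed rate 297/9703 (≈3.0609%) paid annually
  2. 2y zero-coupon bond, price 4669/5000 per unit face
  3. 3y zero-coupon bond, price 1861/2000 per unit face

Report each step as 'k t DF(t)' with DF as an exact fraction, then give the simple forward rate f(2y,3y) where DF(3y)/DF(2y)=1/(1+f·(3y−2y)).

step 1 [1y] swap r/1=297/9703: DF=(1 − 297/9703·(0))/(1+297/9703) = 9703/10000 ≈ 0.970300
step 2 [2y] zero: DF = P = 4669/5000 ≈ 0.933800
step 3 [3y] zero: DF = P = 1861/2000 ≈ 0.930500

1 1 9703/10000
2 2 4669/5000
3 3 1861/2000
f(2y,3y) = ((4669/5000)/(1861/2000) − 1)/(1) = 33/9305 ≈ 0.3546%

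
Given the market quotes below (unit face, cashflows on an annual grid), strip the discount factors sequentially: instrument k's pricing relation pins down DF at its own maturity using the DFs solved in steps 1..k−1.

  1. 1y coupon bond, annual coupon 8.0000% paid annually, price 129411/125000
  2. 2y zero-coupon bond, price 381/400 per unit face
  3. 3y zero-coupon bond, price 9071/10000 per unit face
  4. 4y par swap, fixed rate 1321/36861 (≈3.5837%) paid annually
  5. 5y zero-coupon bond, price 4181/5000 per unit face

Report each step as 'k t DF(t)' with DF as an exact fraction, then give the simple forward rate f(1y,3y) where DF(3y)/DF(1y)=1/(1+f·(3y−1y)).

step 1 [1y] bond c/1=2/25: DF=(129411/125000 − 2/25·(0))/(1+2/25) = 4793/5000 ≈ 0.958600
step 2 [2y] zero: DF = P = 381/400 ≈ 0.952500
step 3 [3y] zero: DF = P = 9071/10000 ≈ 0.907100
step 4 [4y] swap r/1=1321/36861: DF=(1 − 1321/36861·(0.958600+0.952500+0.907100))/(1+1321/36861) = 8679/10000 ≈ 0.867900
step 5 [5y] zero: DF = P = 4181/5000 ≈ 0.836200

1 1 4793/5000
2 2 381/400
3 3 9071/10000
4 4 8679/10000
5 5 4181/5000
f(1y,3y) = ((4793/5000)/(9071/10000) − 1)/(2) = 515/18142 ≈ 2.8387%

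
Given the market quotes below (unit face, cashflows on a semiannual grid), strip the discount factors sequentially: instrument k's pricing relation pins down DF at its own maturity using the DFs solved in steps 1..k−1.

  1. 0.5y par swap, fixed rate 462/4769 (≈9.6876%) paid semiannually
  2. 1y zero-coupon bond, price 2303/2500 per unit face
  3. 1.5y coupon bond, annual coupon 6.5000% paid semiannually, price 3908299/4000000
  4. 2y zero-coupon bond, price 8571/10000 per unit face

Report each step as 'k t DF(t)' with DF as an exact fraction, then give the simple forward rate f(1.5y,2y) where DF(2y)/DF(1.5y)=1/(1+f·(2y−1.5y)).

1 1/2 4769/5000
2 1 2303/2500
3 3/2 8873/10000
4 2 8571/10000
f(1.5y,2y) = ((8873/10000)/(8571/10000) − 1)/(1/2) = 604/8571 ≈ 7.0470%

step 1 [0.5y] swap r/2=231/4769: DF=(1 − 231/4769·(0))/(1+231/4769) = 4769/5000 ≈ 0.953800
step 2 [1y] zero: DF = P = 2303/2500 ≈ 0.921200
step 3 [1.5y] bond c/2=13/400: DF=(3908299/4000000 − 13/400·(0.953800+0.921200))/(1+13/400) = 8873/10000 ≈ 0.887300
step 4 [2y] zero: DF = P = 8571/10000 ≈ 0.857100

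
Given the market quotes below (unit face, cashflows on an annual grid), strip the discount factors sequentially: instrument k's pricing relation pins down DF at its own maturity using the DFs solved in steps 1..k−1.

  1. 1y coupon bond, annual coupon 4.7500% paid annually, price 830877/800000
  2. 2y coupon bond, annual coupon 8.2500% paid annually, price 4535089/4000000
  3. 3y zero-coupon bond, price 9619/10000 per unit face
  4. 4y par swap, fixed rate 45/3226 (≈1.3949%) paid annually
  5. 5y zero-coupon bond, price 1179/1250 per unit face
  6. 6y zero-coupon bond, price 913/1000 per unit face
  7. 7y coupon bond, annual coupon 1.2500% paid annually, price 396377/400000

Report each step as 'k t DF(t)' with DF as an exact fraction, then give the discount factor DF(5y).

step 1 [1y] bond c/1=19/400: DF=(830877/800000 − 19/400·(0))/(1+19/400) = 1983/2000 ≈ 0.991500
step 2 [2y] bond c/1=33/400: DF=(4535089/4000000 − 33/400·(0.991500))/(1+33/400) = 4859/5000 ≈ 0.971800
step 3 [3y] zero: DF = P = 9619/10000 ≈ 0.961900
step 4 [4y] swap r/1=45/3226: DF=(1 − 45/3226·(0.991500+0.971800+0.961900))/(1+45/3226) = 473/500 ≈ 0.946000
step 5 [5y] zero: DF = P = 1179/1250 ≈ 0.943200
step 6 [6y] zero: DF = P = 913/1000 ≈ 0.913000
step 7 [7y] bond c/1=1/80: DF=(396377/400000 − 1/80·(0.991500+0.971800+0.961900+0.946000+0.943200+0.913000))/(1+1/80) = 227/250 ≈ 0.908000

1 1 1983/2000
2 2 4859/5000
3 3 9619/10000
4 4 473/500
5 5 1179/1250
6 6 913/1000
7 7 227/250
DF(5y) = 1179/1250 ≈ 0.943200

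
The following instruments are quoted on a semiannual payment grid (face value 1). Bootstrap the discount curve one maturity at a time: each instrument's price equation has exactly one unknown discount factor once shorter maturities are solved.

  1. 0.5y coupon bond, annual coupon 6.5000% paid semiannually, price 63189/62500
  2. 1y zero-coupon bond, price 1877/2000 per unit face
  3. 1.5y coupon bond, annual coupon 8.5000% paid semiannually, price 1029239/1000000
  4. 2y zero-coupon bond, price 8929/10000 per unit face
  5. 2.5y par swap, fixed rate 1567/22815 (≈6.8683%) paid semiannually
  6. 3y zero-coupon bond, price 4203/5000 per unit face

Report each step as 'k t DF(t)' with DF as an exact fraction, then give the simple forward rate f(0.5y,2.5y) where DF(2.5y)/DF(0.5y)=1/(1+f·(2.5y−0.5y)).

1 1/2 612/625
2 1 1877/2000
3 3/2 9091/10000
4 2 8929/10000
5 5/2 8433/10000
6 3 4203/5000
f(0.5y,2.5y) = ((612/625)/(8433/10000) − 1)/(2) = 151/1874 ≈ 8.0576%

step 1 [0.5y] bond c/2=13/400: DF=(63189/62500 − 13/400·(0))/(1+13/400) = 612/625 ≈ 0.979200
step 2 [1y] zero: DF = P = 1877/2000 ≈ 0.938500
step 3 [1.5y] bond c/2=17/400: DF=(1029239/1000000 − 17/400·(0.979200+0.938500))/(1+17/400) = 9091/10000 ≈ 0.909100
step 4 [2y] zero: DF = P = 8929/10000 ≈ 0.892900
step 5 [2.5y] swap r/2=1567/45630: DF=(1 − 1567/45630·(0.979200+0.938500+0.909100+0.892900))/(1+1567/45630) = 8433/10000 ≈ 0.843300
step 6 [3y] zero: DF = P = 4203/5000 ≈ 0.840600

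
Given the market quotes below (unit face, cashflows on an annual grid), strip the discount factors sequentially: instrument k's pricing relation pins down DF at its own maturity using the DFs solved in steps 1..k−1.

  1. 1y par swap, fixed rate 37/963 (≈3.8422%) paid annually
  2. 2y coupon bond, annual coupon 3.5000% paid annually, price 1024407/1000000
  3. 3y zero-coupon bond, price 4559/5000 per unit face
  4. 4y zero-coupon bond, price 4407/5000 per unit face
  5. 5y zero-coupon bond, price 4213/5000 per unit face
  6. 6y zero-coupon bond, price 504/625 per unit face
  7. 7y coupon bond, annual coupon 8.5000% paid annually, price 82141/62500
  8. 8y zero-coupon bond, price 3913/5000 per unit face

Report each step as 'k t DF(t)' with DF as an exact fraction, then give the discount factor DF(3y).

1 1 963/1000
2 2 2393/2500
3 3 4559/5000
4 4 4407/5000
5 5 4213/5000
6 6 504/625
7 7 989/1250
8 8 3913/5000
DF(3y) = 4559/5000 ≈ 0.911800

step 1 [1y] swap r/1=37/963: DF=(1 − 37/963·(0))/(1+37/963) = 963/1000 ≈ 0.963000
step 2 [2y] bond c/1=7/200: DF=(1024407/1000000 − 7/200·(0.963000))/(1+7/200) = 2393/2500 ≈ 0.957200
step 3 [3y] zero: DF = P = 4559/5000 ≈ 0.911800
step 4 [4y] zero: DF = P = 4407/5000 ≈ 0.881400
step 5 [5y] zero: DF = P = 4213/5000 ≈ 0.842600
step 6 [6y] zero: DF = P = 504/625 ≈ 0.806400
step 7 [7y] bond c/1=17/200: DF=(82141/62500 − 17/200·(0.963000+0.957200+0.911800+0.881400+0.842600+0.806400))/(1+17/200) = 989/1250 ≈ 0.791200
step 8 [8y] zero: DF = P = 3913/5000 ≈ 0.782600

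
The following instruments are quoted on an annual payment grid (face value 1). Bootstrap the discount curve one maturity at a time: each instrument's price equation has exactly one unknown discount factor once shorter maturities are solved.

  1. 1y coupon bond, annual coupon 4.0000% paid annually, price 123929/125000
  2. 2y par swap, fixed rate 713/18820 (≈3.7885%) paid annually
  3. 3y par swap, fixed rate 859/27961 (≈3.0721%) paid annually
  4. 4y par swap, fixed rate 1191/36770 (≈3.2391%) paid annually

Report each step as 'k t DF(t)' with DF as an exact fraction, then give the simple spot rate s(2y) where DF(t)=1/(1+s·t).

step 1 [1y] bond c/1=1/25: DF=(123929/125000 − 1/25·(0))/(1+1/25) = 9533/10000 ≈ 0.953300
step 2 [2y] swap r/1=713/18820: DF=(1 − 713/18820·(0.953300))/(1+713/18820) = 9287/10000 ≈ 0.928700
step 3 [3y] swap r/1=859/27961: DF=(1 − 859/27961·(0.953300+0.928700))/(1+859/27961) = 9141/10000 ≈ 0.914100
step 4 [4y] swap r/1=1191/36770: DF=(1 − 1191/36770·(0.953300+0.928700+0.914100))/(1+1191/36770) = 8809/10000 ≈ 0.880900

1 1 9533/10000
2 2 9287/10000
3 3 9141/10000
4 4 8809/10000
s(2y) = (1/(9287/10000) − 1)/(2) = 713/18574 ≈ 3.8387%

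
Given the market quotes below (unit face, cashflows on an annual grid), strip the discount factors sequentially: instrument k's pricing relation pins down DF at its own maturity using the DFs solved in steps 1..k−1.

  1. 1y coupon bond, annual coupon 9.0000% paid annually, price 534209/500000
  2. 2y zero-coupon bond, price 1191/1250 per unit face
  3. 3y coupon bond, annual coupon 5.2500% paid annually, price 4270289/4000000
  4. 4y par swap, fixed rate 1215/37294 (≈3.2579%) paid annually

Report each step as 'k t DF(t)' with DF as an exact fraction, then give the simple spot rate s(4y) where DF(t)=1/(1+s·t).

step 1 [1y] bond c/1=9/100: DF=(534209/500000 − 9/100·(0))/(1+9/100) = 4901/5000 ≈ 0.980200
step 2 [2y] zero: DF = P = 1191/1250 ≈ 0.952800
step 3 [3y] bond c/1=21/400: DF=(4270289/4000000 − 21/400·(0.980200+0.952800))/(1+21/400) = 9179/10000 ≈ 0.917900
step 4 [4y] swap r/1=1215/37294: DF=(1 − 1215/37294·(0.980200+0.952800+0.917900))/(1+1215/37294) = 1757/2000 ≈ 0.878500

1 1 4901/5000
2 2 1191/1250
3 3 9179/10000
4 4 1757/2000
s(4y) = (1/(1757/2000) − 1)/(4) = 243/7028 ≈ 3.4576%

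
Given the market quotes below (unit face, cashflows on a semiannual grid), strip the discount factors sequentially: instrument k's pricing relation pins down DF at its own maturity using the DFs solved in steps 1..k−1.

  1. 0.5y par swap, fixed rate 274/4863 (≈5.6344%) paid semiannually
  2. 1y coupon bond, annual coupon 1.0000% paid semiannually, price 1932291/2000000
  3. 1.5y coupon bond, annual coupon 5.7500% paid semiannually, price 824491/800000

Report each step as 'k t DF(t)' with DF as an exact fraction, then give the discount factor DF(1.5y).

1 1/2 4863/5000
2 1 1913/2000
3 3/2 9479/10000
DF(1.5y) = 9479/10000 ≈ 0.947900

step 1 [0.5y] swap r/2=137/4863: DF=(1 − 137/4863·(0))/(1+137/4863) = 4863/5000 ≈ 0.972600
step 2 [1y] bond c/2=1/200: DF=(1932291/2000000 − 1/200·(0.972600))/(1+1/200) = 1913/2000 ≈ 0.956500
step 3 [1.5y] bond c/2=23/800: DF=(824491/800000 − 23/800·(0.972600+0.956500))/(1+23/800) = 9479/10000 ≈ 0.947900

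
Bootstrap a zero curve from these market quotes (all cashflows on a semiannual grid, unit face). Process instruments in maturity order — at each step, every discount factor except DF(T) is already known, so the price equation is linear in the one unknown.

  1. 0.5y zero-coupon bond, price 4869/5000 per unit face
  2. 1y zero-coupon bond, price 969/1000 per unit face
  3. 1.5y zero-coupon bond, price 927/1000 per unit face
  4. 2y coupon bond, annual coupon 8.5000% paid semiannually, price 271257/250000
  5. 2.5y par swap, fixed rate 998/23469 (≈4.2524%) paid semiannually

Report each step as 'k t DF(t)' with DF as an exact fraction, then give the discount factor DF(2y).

1 1/2 4869/5000
2 1 969/1000
3 3/2 927/1000
4 2 4619/5000
5 5/2 4501/5000
DF(2y) = 4619/5000 ≈ 0.923800

step 1 [0.5y] zero: DF = P = 4869/5000 ≈ 0.973800
step 2 [1y] zero: DF = P = 969/1000 ≈ 0.969000
step 3 [1.5y] zero: DF = P = 927/1000 ≈ 0.927000
step 4 [2y] bond c/2=17/400: DF=(271257/250000 − 17/400·(0.973800+0.969000+0.927000))/(1+17/400) = 4619/5000 ≈ 0.923800
step 5 [2.5y] swap r/2=499/23469: DF=(1 − 499/23469·(0.973800+0.969000+0.927000+0.923800))/(1+499/23469) = 4501/5000 ≈ 0.900200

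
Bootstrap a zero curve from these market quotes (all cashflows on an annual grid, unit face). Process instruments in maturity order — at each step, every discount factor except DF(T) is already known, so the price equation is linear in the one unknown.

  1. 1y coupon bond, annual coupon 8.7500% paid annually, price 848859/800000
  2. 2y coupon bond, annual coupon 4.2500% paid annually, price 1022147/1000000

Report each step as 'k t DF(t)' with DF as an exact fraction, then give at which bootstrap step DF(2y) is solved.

1 1 9757/10000
2 2 9407/10000
DF(2y) is solved at step 2

step 1 [1y] bond c/1=7/80: DF=(848859/800000 − 7/80·(0))/(1+7/80) = 9757/10000 ≈ 0.975700
step 2 [2y] bond c/1=17/400: DF=(1022147/1000000 − 17/400·(0.975700))/(1+17/400) = 9407/10000 ≈ 0.940700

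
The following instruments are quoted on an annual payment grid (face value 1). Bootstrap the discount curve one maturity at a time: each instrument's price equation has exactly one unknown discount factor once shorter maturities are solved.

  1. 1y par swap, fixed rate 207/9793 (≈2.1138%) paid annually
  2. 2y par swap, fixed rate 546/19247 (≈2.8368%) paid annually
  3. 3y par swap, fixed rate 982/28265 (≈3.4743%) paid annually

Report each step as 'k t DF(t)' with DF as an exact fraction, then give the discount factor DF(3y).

step 1 [1y] swap r/1=207/9793: DF=(1 − 207/9793·(0))/(1+207/9793) = 9793/10000 ≈ 0.979300
step 2 [2y] swap r/1=546/19247: DF=(1 − 546/19247·(0.979300))/(1+546/19247) = 4727/5000 ≈ 0.945400
step 3 [3y] swap r/1=982/28265: DF=(1 − 982/28265·(0.979300+0.945400))/(1+982/28265) = 4509/5000 ≈ 0.901800

1 1 9793/10000
2 2 4727/5000
3 3 4509/5000
DF(3y) = 4509/5000 ≈ 0.901800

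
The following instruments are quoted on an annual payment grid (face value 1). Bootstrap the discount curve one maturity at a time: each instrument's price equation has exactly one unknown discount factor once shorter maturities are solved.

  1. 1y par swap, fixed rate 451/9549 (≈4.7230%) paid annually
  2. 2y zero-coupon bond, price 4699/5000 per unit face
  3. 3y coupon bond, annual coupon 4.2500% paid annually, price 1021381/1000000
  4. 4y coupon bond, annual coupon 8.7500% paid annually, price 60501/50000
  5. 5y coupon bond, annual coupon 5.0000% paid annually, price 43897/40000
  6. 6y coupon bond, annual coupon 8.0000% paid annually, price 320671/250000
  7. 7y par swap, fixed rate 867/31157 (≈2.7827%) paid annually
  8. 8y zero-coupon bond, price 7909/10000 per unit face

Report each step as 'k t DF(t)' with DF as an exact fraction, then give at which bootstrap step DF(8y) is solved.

step 1 [1y] swap r/1=451/9549: DF=(1 − 451/9549·(0))/(1+451/9549) = 9549/10000 ≈ 0.954900
step 2 [2y] zero: DF = P = 4699/5000 ≈ 0.939800
step 3 [3y] bond c/1=17/400: DF=(1021381/1000000 − 17/400·(0.954900+0.939800))/(1+17/400) = 361/400 ≈ 0.902500
step 4 [4y] bond c/1=7/80: DF=(60501/50000 − 7/80·(0.954900+0.939800+0.902500))/(1+7/80) = 2219/2500 ≈ 0.887600
step 5 [5y] bond c/1=1/20: DF=(43897/40000 − 1/20·(0.954900+0.939800+0.902500+0.887600))/(1+1/20) = 8697/10000 ≈ 0.869700
step 6 [6y] bond c/1=2/25: DF=(320671/250000 − 2/25·(0.954900+0.939800+0.902500+0.887600+0.869700))/(1+2/25) = 8503/10000 ≈ 0.850300
step 7 [7y] swap r/1=867/31157: DF=(1 − 867/31157·(0.954900+0.939800+0.902500+0.887600+0.869700+0.850300))/(1+867/31157) = 4133/5000 ≈ 0.826600
step 8 [8y] zero: DF = P = 7909/10000 ≈ 0.790900

1 1 9549/10000
2 2 4699/5000
3 3 361/400
4 4 2219/2500
5 5 8697/10000
6 6 8503/10000
7 7 4133/5000
8 8 7909/10000
DF(8y) is solved at step 8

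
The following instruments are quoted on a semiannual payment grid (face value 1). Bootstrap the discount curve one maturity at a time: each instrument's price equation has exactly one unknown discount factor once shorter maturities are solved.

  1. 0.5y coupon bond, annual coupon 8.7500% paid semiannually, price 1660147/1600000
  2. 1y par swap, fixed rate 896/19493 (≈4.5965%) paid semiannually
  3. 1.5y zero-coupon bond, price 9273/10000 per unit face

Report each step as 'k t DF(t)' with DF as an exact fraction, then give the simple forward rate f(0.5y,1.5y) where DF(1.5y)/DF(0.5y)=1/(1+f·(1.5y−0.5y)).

step 1 [0.5y] bond c/2=7/160: DF=(1660147/1600000 − 7/160·(0))/(1+7/160) = 9941/10000 ≈ 0.994100
step 2 [1y] swap r/2=448/19493: DF=(1 − 448/19493·(0.994100))/(1+448/19493) = 597/625 ≈ 0.955200
step 3 [1.5y] zero: DF = P = 9273/10000 ≈ 0.927300

1 1/2 9941/10000
2 1 597/625
3 3/2 9273/10000
f(0.5y,1.5y) = ((9941/10000)/(9273/10000) − 1)/(1) = 668/9273 ≈ 7.2037%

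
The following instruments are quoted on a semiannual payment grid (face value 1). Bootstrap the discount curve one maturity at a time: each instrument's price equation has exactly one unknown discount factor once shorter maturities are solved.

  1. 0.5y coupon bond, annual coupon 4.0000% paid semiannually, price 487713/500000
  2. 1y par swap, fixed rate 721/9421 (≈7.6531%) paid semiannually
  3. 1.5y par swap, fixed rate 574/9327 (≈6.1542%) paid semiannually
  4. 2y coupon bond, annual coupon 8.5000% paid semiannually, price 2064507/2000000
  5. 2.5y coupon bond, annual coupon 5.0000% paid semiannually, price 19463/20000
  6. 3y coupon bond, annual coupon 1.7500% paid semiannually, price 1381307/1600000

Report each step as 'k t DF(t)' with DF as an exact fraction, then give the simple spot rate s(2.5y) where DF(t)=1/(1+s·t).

1 1/2 9563/10000
2 1 9279/10000
3 3/2 9139/10000
4 2 8761/10000
5 5/2 4299/5000
6 3 1633/2000
s(2.5y) = (1/(4299/5000) − 1)/(5/2) = 1402/21495 ≈ 6.5224%

step 1 [0.5y] bond c/2=1/50: DF=(487713/500000 − 1/50·(0))/(1+1/50) = 9563/10000 ≈ 0.956300
step 2 [1y] swap r/2=721/18842: DF=(1 − 721/18842·(0.956300))/(1+721/18842) = 9279/10000 ≈ 0.927900
step 3 [1.5y] swap r/2=287/9327: DF=(1 − 287/9327·(0.956300+0.927900))/(1+287/9327) = 9139/10000 ≈ 0.913900
step 4 [2y] bond c/2=17/400: DF=(2064507/2000000 − 17/400·(0.956300+0.927900+0.913900))/(1+17/400) = 8761/10000 ≈ 0.876100
step 5 [2.5y] bond c/2=1/40: DF=(19463/20000 − 1/40·(0.956300+0.927900+0.913900+0.876100))/(1+1/40) = 4299/5000 ≈ 0.859800
step 6 [3y] bond c/2=7/800: DF=(1381307/1600000 − 7/800·(0.956300+0.927900+0.913900+0.876100+0.859800))/(1+7/800) = 1633/2000 ≈ 0.816500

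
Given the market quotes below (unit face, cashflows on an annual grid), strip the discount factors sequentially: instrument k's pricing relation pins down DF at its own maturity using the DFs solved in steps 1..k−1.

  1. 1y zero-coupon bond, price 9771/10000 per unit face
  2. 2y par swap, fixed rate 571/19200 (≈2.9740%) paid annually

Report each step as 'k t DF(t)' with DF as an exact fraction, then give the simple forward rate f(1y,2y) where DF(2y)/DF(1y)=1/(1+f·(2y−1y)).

1 1 9771/10000
2 2 9429/10000
f(1y,2y) = ((9771/10000)/(9429/10000) − 1)/(1) = 114/3143 ≈ 3.6271%

step 1 [1y] zero: DF = P = 9771/10000 ≈ 0.977100
step 2 [2y] swap r/1=571/19200: DF=(1 − 571/19200·(0.977100))/(1+571/19200) = 9429/10000 ≈ 0.942900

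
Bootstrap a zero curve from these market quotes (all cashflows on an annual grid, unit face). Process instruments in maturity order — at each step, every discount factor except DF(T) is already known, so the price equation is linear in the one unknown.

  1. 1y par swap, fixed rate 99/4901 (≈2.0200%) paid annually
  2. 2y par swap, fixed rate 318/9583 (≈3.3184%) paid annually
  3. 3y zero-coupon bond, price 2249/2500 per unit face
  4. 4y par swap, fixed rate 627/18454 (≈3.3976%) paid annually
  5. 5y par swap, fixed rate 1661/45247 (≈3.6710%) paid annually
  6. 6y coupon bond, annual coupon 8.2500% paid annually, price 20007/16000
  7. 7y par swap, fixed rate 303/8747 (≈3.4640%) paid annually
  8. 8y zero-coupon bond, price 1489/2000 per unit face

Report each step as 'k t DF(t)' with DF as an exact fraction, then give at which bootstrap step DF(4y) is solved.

step 1 [1y] swap r/1=99/4901: DF=(1 − 99/4901·(0))/(1+99/4901) = 4901/5000 ≈ 0.980200
step 2 [2y] swap r/1=318/9583: DF=(1 − 318/9583·(0.980200))/(1+318/9583) = 2341/2500 ≈ 0.936400
step 3 [3y] zero: DF = P = 2249/2500 ≈ 0.899600
step 4 [4y] swap r/1=627/18454: DF=(1 − 627/18454·(0.980200+0.936400+0.899600))/(1+627/18454) = 4373/5000 ≈ 0.874600
step 5 [5y] swap r/1=1661/45247: DF=(1 − 1661/45247·(0.980200+0.936400+0.899600+0.874600))/(1+1661/45247) = 8339/10000 ≈ 0.833900
step 6 [6y] bond c/1=33/400: DF=(20007/16000 − 33/400·(0.980200+0.936400+0.899600+0.874600+0.833900))/(1+33/400) = 8103/10000 ≈ 0.810300
step 7 [7y] swap r/1=303/8747: DF=(1 − 303/8747·(0.980200+0.936400+0.899600+0.874600+0.833900+0.810300))/(1+303/8747) = 7879/10000 ≈ 0.787900
step 8 [8y] zero: DF = P = 1489/2000 ≈ 0.744500

1 1 4901/5000
2 2 2341/2500
3 3 2249/2500
4 4 4373/5000
5 5 8339/10000
6 6 8103/10000
7 7 7879/10000
8 8 1489/2000
DF(4y) is solved at step 4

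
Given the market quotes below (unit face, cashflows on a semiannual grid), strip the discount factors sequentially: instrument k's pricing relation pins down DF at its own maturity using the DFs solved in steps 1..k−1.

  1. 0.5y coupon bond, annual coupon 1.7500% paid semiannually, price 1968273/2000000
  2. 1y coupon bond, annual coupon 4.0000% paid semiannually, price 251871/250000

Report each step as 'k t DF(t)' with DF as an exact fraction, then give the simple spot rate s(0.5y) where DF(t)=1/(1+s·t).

step 1 [0.5y] bond c/2=7/800: DF=(1968273/2000000 − 7/800·(0))/(1+7/800) = 2439/2500 ≈ 0.975600
step 2 [1y] bond c/2=1/50: DF=(251871/250000 − 1/50·(0.975600))/(1+1/50) = 4843/5000 ≈ 0.968600

1 1/2 2439/2500
2 1 4843/5000
s(0.5y) = (1/(2439/2500) − 1)/(1/2) = 122/2439 ≈ 5.0021%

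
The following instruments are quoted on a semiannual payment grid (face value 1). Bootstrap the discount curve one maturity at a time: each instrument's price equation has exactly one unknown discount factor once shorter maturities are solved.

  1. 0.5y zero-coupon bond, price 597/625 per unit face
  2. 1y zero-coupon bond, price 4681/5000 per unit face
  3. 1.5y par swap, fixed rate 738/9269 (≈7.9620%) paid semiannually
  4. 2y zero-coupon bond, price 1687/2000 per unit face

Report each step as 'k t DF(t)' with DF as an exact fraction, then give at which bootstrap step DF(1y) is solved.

1 1/2 597/625
2 1 4681/5000
3 3/2 8893/10000
4 2 1687/2000
DF(1y) is solved at step 2

step 1 [0.5y] zero: DF = P = 597/625 ≈ 0.955200
step 2 [1y] zero: DF = P = 4681/5000 ≈ 0.936200
step 3 [1.5y] swap r/2=369/9269: DF=(1 − 369/9269·(0.955200+0.936200))/(1+369/9269) = 8893/10000 ≈ 0.889300
step 4 [2y] zero: DF = P = 1687/2000 ≈ 0.843500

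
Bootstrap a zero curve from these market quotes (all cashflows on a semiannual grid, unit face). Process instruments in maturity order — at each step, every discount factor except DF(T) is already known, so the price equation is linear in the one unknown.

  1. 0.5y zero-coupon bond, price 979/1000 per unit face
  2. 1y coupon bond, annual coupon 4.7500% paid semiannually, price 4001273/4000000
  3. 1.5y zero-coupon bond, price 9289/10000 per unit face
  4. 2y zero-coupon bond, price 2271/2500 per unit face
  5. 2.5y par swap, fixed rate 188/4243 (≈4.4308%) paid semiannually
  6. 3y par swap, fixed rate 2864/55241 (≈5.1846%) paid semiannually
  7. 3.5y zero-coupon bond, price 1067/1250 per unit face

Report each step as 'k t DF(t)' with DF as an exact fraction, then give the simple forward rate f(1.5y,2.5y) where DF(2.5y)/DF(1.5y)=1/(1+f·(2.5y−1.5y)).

1 1/2 979/1000
2 1 1193/1250
3 3/2 9289/10000
4 2 2271/2500
5 5/2 4483/5000
6 3 1071/1250
7 7/2 1067/1250
f(1.5y,2.5y) = ((9289/10000)/(4483/5000) − 1)/(1) = 323/8966 ≈ 3.6025%

step 1 [0.5y] zero: DF = P = 979/1000 ≈ 0.979000
step 2 [1y] bond c/2=19/800: DF=(4001273/4000000 − 19/800·(0.979000))/(1+19/800) = 1193/1250 ≈ 0.954400
step 3 [1.5y] zero: DF = P = 9289/10000 ≈ 0.928900
step 4 [2y] zero: DF = P = 2271/2500 ≈ 0.908400
step 5 [2.5y] swap r/2=94/4243: DF=(1 − 94/4243·(0.979000+0.954400+0.928900+0.908400))/(1+94/4243) = 4483/5000 ≈ 0.896600
step 6 [3y] swap r/2=1432/55241: DF=(1 − 1432/55241·(0.979000+0.954400+0.928900+0.908400+0.896600))/(1+1432/55241) = 1071/1250 ≈ 0.856800
step 7 [3.5y] zero: DF = P = 1067/1250 ≈ 0.853600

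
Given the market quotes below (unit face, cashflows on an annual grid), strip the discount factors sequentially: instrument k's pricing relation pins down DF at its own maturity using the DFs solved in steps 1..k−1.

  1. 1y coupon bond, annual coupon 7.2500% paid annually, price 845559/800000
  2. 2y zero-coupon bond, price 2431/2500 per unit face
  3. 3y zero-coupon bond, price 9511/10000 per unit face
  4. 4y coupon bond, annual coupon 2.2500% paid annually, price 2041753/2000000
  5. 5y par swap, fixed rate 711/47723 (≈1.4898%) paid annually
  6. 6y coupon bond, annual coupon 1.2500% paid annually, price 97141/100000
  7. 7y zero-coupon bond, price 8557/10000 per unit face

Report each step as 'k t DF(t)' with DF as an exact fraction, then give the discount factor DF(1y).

step 1 [1y] bond c/1=29/400: DF=(845559/800000 − 29/400·(0))/(1+29/400) = 1971/2000 ≈ 0.985500
step 2 [2y] zero: DF = P = 2431/2500 ≈ 0.972400
step 3 [3y] zero: DF = P = 9511/10000 ≈ 0.951100
step 4 [4y] bond c/1=9/400: DF=(2041753/2000000 − 9/400·(0.985500+0.972400+0.951100))/(1+9/400) = 584/625 ≈ 0.934400
step 5 [5y] swap r/1=711/47723: DF=(1 − 711/47723·(0.985500+0.972400+0.951100+0.934400))/(1+711/47723) = 9289/10000 ≈ 0.928900
step 6 [6y] bond c/1=1/80: DF=(97141/100000 − 1/80·(0.985500+0.972400+0.951100+0.934400+0.928900))/(1+1/80) = 1801/2000 ≈ 0.900500
step 7 [7y] zero: DF = P = 8557/10000 ≈ 0.855700

1 1 1971/2000
2 2 2431/2500
3 3 9511/10000
4 4 584/625
5 5 9289/10000
6 6 1801/2000
7 7 8557/10000
DF(1y) = 1971/2000 ≈ 0.985500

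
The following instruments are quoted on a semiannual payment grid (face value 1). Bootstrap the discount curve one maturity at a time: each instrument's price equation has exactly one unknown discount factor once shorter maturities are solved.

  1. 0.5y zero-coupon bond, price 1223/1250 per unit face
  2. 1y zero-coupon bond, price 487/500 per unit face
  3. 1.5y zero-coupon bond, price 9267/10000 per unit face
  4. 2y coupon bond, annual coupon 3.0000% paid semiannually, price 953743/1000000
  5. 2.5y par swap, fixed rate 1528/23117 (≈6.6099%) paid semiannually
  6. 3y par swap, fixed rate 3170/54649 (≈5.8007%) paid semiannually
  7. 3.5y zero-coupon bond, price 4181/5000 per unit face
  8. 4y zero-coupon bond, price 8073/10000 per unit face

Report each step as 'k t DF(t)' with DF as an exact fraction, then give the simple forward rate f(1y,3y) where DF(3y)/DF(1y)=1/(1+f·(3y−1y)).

1 1/2 1223/1250
2 1 487/500
3 3/2 9267/10000
4 2 8971/10000
5 5/2 1059/1250
6 3 1683/2000
7 7/2 4181/5000
8 4 8073/10000
f(1y,3y) = ((487/500)/(1683/2000) − 1)/(2) = 265/3366 ≈ 7.8728%

step 1 [0.5y] zero: DF = P = 1223/1250 ≈ 0.978400
step 2 [1y] zero: DF = P = 487/500 ≈ 0.974000
step 3 [1.5y] zero: DF = P = 9267/10000 ≈ 0.926700
step 4 [2y] bond c/2=3/200: DF=(953743/1000000 − 3/200·(0.978400+0.974000+0.926700))/(1+3/200) = 8971/10000 ≈ 0.897100
step 5 [2.5y] swap r/2=764/23117: DF=(1 − 764/23117·(0.978400+0.974000+0.926700+0.897100))/(1+764/23117) = 1059/1250 ≈ 0.847200
step 6 [3y] swap r/2=1585/54649: DF=(1 − 1585/54649·(0.978400+0.974000+0.926700+0.897100+0.847200))/(1+1585/54649) = 1683/2000 ≈ 0.841500
step 7 [3.5y] zero: DF = P = 4181/5000 ≈ 0.836200
step 8 [4y] zero: DF = P = 8073/10000 ≈ 0.807300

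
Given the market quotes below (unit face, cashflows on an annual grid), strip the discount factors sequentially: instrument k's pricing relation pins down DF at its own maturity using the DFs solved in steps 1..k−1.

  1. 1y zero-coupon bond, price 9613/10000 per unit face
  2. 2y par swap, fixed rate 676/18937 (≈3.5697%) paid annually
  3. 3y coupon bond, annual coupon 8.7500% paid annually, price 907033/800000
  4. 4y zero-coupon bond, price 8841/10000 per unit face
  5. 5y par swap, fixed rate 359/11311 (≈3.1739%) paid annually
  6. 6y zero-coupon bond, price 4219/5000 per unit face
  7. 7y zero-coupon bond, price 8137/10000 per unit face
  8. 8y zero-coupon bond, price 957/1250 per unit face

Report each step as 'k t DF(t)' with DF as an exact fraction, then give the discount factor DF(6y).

step 1 [1y] zero: DF = P = 9613/10000 ≈ 0.961300
step 2 [2y] swap r/1=676/18937: DF=(1 − 676/18937·(0.961300))/(1+676/18937) = 2331/2500 ≈ 0.932400
step 3 [3y] bond c/1=7/80: DF=(907033/800000 − 7/80·(0.961300+0.932400))/(1+7/80) = 4451/5000 ≈ 0.890200
step 4 [4y] zero: DF = P = 8841/10000 ≈ 0.884100
step 5 [5y] swap r/1=359/11311: DF=(1 − 359/11311·(0.961300+0.932400+0.890200+0.884100))/(1+359/11311) = 2141/2500 ≈ 0.856400
step 6 [6y] zero: DF = P = 4219/5000 ≈ 0.843800
step 7 [7y] zero: DF = P = 8137/10000 ≈ 0.813700
step 8 [8y] zero: DF = P = 957/1250 ≈ 0.765600

1 1 9613/10000
2 2 2331/2500
3 3 4451/5000
4 4 8841/10000
5 5 2141/2500
6 6 4219/5000
7 7 8137/10000
8 8 957/1250
DF(6y) = 4219/5000 ≈ 0.843800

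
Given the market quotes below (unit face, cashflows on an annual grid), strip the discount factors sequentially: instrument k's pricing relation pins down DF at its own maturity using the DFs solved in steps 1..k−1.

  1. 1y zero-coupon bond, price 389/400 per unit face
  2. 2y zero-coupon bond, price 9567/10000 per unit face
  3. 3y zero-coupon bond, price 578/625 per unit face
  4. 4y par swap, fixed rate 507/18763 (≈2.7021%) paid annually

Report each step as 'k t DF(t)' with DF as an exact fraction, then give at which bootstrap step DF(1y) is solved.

1 1 389/400
2 2 9567/10000
3 3 578/625
4 4 4493/5000
DF(1y) is solved at step 1

step 1 [1y] zero: DF = P = 389/400 ≈ 0.972500
step 2 [2y] zero: DF = P = 9567/10000 ≈ 0.956700
step 3 [3y] zero: DF = P = 578/625 ≈ 0.924800
step 4 [4y] swap r/1=507/18763: DF=(1 − 507/18763·(0.972500+0.956700+0.924800))/(1+507/18763) = 4493/5000 ≈ 0.898600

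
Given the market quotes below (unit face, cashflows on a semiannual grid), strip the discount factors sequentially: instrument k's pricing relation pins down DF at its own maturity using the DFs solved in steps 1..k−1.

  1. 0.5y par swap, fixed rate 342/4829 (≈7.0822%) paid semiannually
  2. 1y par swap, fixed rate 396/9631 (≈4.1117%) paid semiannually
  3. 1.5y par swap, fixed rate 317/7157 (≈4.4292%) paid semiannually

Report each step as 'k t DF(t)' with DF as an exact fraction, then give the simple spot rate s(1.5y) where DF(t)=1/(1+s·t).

step 1 [0.5y] swap r/2=171/4829: DF=(1 − 171/4829·(0))/(1+171/4829) = 4829/5000 ≈ 0.965800
step 2 [1y] swap r/2=198/9631: DF=(1 − 198/9631·(0.965800))/(1+198/9631) = 2401/2500 ≈ 0.960400
step 3 [1.5y] swap r/2=317/14314: DF=(1 − 317/14314·(0.965800+0.960400))/(1+317/14314) = 4683/5000 ≈ 0.936600

1 1/2 4829/5000
2 1 2401/2500
3 3/2 4683/5000
s(1.5y) = (1/(4683/5000) − 1)/(3/2) = 634/14049 ≈ 4.5128%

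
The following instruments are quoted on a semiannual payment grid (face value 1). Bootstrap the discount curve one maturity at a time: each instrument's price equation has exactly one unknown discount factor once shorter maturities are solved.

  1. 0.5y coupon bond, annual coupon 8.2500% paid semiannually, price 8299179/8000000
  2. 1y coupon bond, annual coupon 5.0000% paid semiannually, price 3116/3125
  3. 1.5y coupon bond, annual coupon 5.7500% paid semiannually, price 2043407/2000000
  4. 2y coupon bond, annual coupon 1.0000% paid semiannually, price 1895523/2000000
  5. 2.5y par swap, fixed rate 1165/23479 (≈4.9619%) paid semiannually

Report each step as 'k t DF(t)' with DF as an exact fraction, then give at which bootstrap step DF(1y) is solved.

step 1 [0.5y] bond c/2=33/800: DF=(8299179/8000000 − 33/800·(0))/(1+33/800) = 9963/10000 ≈ 0.996300
step 2 [1y] bond c/2=1/40: DF=(3116/3125 − 1/40·(0.996300))/(1+1/40) = 1897/2000 ≈ 0.948500
step 3 [1.5y] bond c/2=23/800: DF=(2043407/2000000 − 23/800·(0.996300+0.948500))/(1+23/800) = 2347/2500 ≈ 0.938800
step 4 [2y] bond c/2=1/200: DF=(1895523/2000000 − 1/200·(0.996300+0.948500+0.938800))/(1+1/200) = 9287/10000 ≈ 0.928700
step 5 [2.5y] swap r/2=1165/46958: DF=(1 − 1165/46958·(0.996300+0.948500+0.938800+0.928700))/(1+1165/46958) = 1767/2000 ≈ 0.883500

1 1/2 9963/10000
2 1 1897/2000
3 3/2 2347/2500
4 2 9287/10000
5 5/2 1767/2000
DF(1y) is solved at step 2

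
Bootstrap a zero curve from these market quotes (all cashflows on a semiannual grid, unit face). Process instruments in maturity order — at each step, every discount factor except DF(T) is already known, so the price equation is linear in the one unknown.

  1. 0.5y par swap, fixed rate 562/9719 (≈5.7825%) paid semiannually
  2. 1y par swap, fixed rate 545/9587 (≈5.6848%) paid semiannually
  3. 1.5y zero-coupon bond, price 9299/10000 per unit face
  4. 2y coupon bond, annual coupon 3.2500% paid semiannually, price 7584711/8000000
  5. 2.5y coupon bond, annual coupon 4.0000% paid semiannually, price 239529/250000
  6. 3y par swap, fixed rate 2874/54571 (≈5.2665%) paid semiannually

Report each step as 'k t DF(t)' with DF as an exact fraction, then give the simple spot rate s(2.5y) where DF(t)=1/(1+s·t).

step 1 [0.5y] swap r/2=281/9719: DF=(1 − 281/9719·(0))/(1+281/9719) = 9719/10000 ≈ 0.971900
step 2 [1y] swap r/2=545/19174: DF=(1 − 545/19174·(0.971900))/(1+545/19174) = 1891/2000 ≈ 0.945500
step 3 [1.5y] zero: DF = P = 9299/10000 ≈ 0.929900
step 4 [2y] bond c/2=13/800: DF=(7584711/8000000 − 13/800·(0.971900+0.945500+0.929900))/(1+13/800) = 4437/5000 ≈ 0.887400
step 5 [2.5y] bond c/2=1/50: DF=(239529/250000 − 1/50·(0.971900+0.945500+0.929900+0.887400))/(1+1/50) = 8661/10000 ≈ 0.866100
step 6 [3y] swap r/2=1437/54571: DF=(1 − 1437/54571·(0.971900+0.945500+0.929900+0.887400+0.866100))/(1+1437/54571) = 8563/10000 ≈ 0.856300

1 1/2 9719/10000
2 1 1891/2000
3 3/2 9299/10000
4 2 4437/5000
5 5/2 8661/10000
6 3 8563/10000
s(2.5y) = (1/(8661/10000) − 1)/(5/2) = 2678/43305 ≈ 6.1840%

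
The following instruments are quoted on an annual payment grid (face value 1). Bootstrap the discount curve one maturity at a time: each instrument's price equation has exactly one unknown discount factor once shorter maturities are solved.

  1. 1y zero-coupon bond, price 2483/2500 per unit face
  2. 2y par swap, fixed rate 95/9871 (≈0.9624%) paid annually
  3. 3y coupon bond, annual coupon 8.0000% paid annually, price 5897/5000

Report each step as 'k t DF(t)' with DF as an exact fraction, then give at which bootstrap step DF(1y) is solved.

1 1 2483/2500
2 2 981/1000
3 3 4729/5000
DF(1y) is solved at step 1

step 1 [1y] zero: DF = P = 2483/2500 ≈ 0.993200
step 2 [2y] swap r/1=95/9871: DF=(1 − 95/9871·(0.993200))/(1+95/9871) = 981/1000 ≈ 0.981000
step 3 [3y] bond c/1=2/25: DF=(5897/5000 − 2/25·(0.993200+0.981000))/(1+2/25) = 4729/5000 ≈ 0.945800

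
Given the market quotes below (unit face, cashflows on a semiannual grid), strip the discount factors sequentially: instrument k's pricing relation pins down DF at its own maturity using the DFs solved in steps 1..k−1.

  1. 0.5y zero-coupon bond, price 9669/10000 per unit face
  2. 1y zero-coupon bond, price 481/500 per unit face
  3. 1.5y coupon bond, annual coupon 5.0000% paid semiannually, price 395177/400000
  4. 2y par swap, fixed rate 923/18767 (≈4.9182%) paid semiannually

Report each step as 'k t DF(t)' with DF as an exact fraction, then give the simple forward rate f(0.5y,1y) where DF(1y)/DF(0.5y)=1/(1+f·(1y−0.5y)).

step 1 [0.5y] zero: DF = P = 9669/10000 ≈ 0.966900
step 2 [1y] zero: DF = P = 481/500 ≈ 0.962000
step 3 [1.5y] bond c/2=1/40: DF=(395177/400000 − 1/40·(0.966900+0.962000))/(1+1/40) = 573/625 ≈ 0.916800
step 4 [2y] swap r/2=923/37534: DF=(1 − 923/37534·(0.966900+0.962000+0.916800))/(1+923/37534) = 9077/10000 ≈ 0.907700

1 1/2 9669/10000
2 1 481/500
3 3/2 573/625
4 2 9077/10000
f(0.5y,1y) = ((9669/10000)/(481/500) − 1)/(1/2) = 49/4810 ≈ 1.0187%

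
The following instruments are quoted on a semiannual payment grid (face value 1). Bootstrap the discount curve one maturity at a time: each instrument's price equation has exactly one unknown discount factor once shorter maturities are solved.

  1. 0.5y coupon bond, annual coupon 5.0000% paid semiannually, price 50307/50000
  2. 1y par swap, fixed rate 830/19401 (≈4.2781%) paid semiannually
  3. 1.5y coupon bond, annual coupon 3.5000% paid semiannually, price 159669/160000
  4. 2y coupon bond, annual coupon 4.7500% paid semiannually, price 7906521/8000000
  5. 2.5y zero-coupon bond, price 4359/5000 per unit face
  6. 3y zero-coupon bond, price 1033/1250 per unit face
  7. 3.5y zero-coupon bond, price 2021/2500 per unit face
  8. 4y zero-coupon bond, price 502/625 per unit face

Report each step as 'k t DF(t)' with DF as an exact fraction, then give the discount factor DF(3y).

1 1/2 1227/1250
2 1 1917/2000
3 3/2 4737/5000
4 2 1123/1250
5 5/2 4359/5000
6 3 1033/1250
7 7/2 2021/2500
8 4 502/625
DF(3y) = 1033/1250 ≈ 0.826400

step 1 [0.5y] bond c/2=1/40: DF=(50307/50000 − 1/40·(0))/(1+1/40) = 1227/1250 ≈ 0.981600
step 2 [1y] swap r/2=415/19401: DF=(1 − 415/19401·(0.981600))/(1+415/19401) = 1917/2000 ≈ 0.958500
step 3 [1.5y] bond c/2=7/400: DF=(159669/160000 − 7/400·(0.981600+0.958500))/(1+7/400) = 4737/5000 ≈ 0.947400
step 4 [2y] bond c/2=19/800: DF=(7906521/8000000 − 19/800·(0.981600+0.958500+0.947400))/(1+19/800) = 1123/1250 ≈ 0.898400
step 5 [2.5y] zero: DF = P = 4359/5000 ≈ 0.871800
step 6 [3y] zero: DF = P = 1033/1250 ≈ 0.826400
step 7 [3.5y] zero: DF = P = 2021/2500 ≈ 0.808400
step 8 [4y] zero: DF = P = 502/625 ≈ 0.803200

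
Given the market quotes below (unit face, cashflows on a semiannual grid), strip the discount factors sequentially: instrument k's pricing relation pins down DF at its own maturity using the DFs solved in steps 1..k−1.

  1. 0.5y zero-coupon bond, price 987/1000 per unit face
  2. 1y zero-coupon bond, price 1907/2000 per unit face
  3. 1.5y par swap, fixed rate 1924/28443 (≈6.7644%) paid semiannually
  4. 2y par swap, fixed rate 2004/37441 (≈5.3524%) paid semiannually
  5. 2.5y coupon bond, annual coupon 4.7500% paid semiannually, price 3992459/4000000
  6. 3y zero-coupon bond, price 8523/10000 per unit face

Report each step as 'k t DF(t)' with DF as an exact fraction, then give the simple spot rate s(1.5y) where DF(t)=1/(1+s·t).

step 1 [0.5y] zero: DF = P = 987/1000 ≈ 0.987000
step 2 [1y] zero: DF = P = 1907/2000 ≈ 0.953500
step 3 [1.5y] swap r/2=962/28443: DF=(1 − 962/28443·(0.987000+0.953500))/(1+962/28443) = 4519/5000 ≈ 0.903800
step 4 [2y] swap r/2=1002/37441: DF=(1 − 1002/37441·(0.987000+0.953500+0.903800))/(1+1002/37441) = 4499/5000 ≈ 0.899800
step 5 [2.5y] bond c/2=19/800: DF=(3992459/4000000 − 19/800·(0.987000+0.953500+0.903800+0.899800))/(1+19/800) = 8881/10000 ≈ 0.888100
step 6 [3y] zero: DF = P = 8523/10000 ≈ 0.852300

1 1/2 987/1000
2 1 1907/2000
3 3/2 4519/5000
4 2 4499/5000
5 5/2 8881/10000
6 3 8523/10000
s(1.5y) = (1/(4519/5000) − 1)/(3/2) = 962/13557 ≈ 7.0960%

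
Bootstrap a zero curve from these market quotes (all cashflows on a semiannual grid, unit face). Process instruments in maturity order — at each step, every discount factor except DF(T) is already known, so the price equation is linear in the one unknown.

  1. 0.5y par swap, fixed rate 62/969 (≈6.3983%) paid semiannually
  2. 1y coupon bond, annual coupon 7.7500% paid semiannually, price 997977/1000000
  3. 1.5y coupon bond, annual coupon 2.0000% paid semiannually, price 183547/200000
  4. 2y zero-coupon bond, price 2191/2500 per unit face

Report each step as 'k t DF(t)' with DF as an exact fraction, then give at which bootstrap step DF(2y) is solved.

step 1 [0.5y] swap r/2=31/969: DF=(1 − 31/969·(0))/(1+31/969) = 969/1000 ≈ 0.969000
step 2 [1y] bond c/2=31/800: DF=(997977/1000000 − 31/800·(0.969000))/(1+31/800) = 4623/5000 ≈ 0.924600
step 3 [1.5y] bond c/2=1/100: DF=(183547/200000 − 1/100·(0.969000+0.924600))/(1+1/100) = 8899/10000 ≈ 0.889900
step 4 [2y] zero: DF = P = 2191/2500 ≈ 0.876400

1 1/2 969/1000
2 1 4623/5000
3 3/2 8899/10000
4 2 2191/2500
DF(2y) is solved at step 4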